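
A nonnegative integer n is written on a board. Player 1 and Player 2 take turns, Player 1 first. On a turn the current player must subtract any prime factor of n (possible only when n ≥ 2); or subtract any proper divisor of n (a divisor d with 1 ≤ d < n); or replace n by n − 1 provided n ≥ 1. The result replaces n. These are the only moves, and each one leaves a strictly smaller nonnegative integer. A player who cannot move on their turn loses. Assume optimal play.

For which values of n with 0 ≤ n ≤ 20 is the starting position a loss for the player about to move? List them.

0, 4, 9, 14, 20

Positions with no move are L. A position that does have a move is losing for the player to move precisely when every available move leads to a winning position for the opponent. Fill in the labels:
n=0: no move → L
n=1: can move to 0, which is L ⇒ W
n=2: can move to 0, which is L ⇒ W
n=3: can move to 0, which is L ⇒ W
n=4: moves to 2(W), 3(W); every one is W ⇒ L
n=5: can move to 0, which is L ⇒ W
n=6: can move to 4, which is L ⇒ W
n=7: can move to 0, which is L ⇒ W
n=8: can move to 4, which is L ⇒ W
n=9: moves to 6(W), 8(W); every one is W ⇒ L
n=10: can move to 9, which is L ⇒ W
n=11: can move to 0, which is L ⇒ W
n=12: can move to 9, which is L ⇒ W
n=13: can move to 0, which is L ⇒ W
n=14: moves to 7(W), 12(W), 13(W); every one is W ⇒ L
n=15: can move to 14, which is L ⇒ W
n=16: can move to 14, which is L ⇒ W
n=17: can move to 0, which is L ⇒ W
n=18: can move to 9, which is L ⇒ W
n=19: can move to 0, which is L ⇒ W
n=20: moves to 10(W), 15(W), 16(W), 18(W), 19(W); every one is W ⇒ L
The losing starting values of n are exactly the entries labelled L in this table (5 of them).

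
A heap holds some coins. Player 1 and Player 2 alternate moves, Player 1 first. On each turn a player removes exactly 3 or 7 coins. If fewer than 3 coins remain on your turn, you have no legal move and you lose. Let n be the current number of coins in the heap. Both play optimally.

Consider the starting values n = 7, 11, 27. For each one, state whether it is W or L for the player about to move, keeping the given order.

Work bottom-up. With no move the player to move loses. Otherwise the position is W if at least one move leads to an L position for the opponent, and L if every move leads to a W.
n=0: no move → L
n=1: no move → L
n=2: no move → L
n=3: reaches L-position 0 → W
n=4: reaches L-position 1 → W
n=5: reaches L-position 2 → W
n=6: only reaches 3(W), which is W → L
n=7: reaches L-position 0 → W
n=8: reaches L-position 1 → W
n=9: reaches L-position 6 → W
n=10: only reaches 7(W), 3(W), all W → L
n=11: only reaches 8(W), 4(W), all W → L
n=12: only reaches 9(W), 5(W), all W → L
n=13: reaches L-position 10 → W
n=14: reaches L-position 11 → W
n=15: reaches L-position 12 → W
n=16: only reaches 13(W), 9(W), all W → L
n=17: reaches L-position 10 → W
n=18: reaches L-position 11 → W
n=19: reaches L-position 16 → W
n=20: only reaches 17(W), 13(W), all W → L
n=21: only reaches 18(W), 14(W), all W → L
n=22: only reaches 19(W), 15(W), all W → L
n=23: reaches L-position 20 → W
n=24: reaches L-position 21 → W
n=25: reaches L-position 22 → W
n=26: only reaches 23(W), 19(W), all W → L
n=27: reaches L-position 20 → W

7: W, 11: L, 27: W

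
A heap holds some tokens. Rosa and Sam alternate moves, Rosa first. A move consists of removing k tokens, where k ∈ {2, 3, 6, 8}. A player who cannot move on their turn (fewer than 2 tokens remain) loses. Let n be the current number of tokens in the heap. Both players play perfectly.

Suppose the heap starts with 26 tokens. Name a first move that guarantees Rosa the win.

Classify positions by backward induction: terminal positions (no move available) are L. From any other position, the mover wins iff some move reaches an L.
n=0: no move → L
n=1: no move → L
n=2: reaches L-position 0 → W
n=3: reaches L-position 1 → W
n=4: reaches L-position 1 → W
n=5: only reaches 3(W), 2(W), all W → L
n=6: reaches L-position 0 → W
n=7: reaches L-position 5 → W
n=8: reaches L-position 5 → W
n=9: reaches L-position 1 → W
n=10: only reaches 8(W), 7(W), 4(W), 2(W), all W → L
n=11: reaches L-position 5 → W
n=12: reaches L-position 10 → W
n=13: reaches L-position 10 → W
n=14: only reaches 12(W), 11(W), 8(W), 6(W), all W → L
n=15: only reaches 13(W), 12(W), 9(W), 7(W), all W → L
n=16: reaches L-position 14 → W
n=17: reaches L-position 15 → W
n=18: reaches L-position 15 → W
n=19: only reaches 17(W), 16(W), 13(W), 11(W), all W → L
n=20: reaches L-position 14 → W
n=21: reaches L-position 19 → W
n=22: reaches L-position 19 → W
n=23: reaches L-position 15 → W
n=24: only reaches 22(W), 21(W), 18(W), 16(W), all W → L
n=25: reaches L-position 19 → W
n=26: reaches L-position 24 → W
From 26, the L positions reachable in one move are: 24.

Remove 2, leaving 24.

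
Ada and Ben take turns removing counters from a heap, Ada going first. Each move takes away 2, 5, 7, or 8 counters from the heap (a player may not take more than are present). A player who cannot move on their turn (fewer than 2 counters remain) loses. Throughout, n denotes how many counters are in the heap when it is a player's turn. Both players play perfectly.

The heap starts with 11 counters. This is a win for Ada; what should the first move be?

Remove 7, leaving 4.

Compute win/loss labels from the base case upward. A position with no move is L. Any other position is W if it can reach an L in one move, else L.
n=0: no move → L
n=1: no move → L
n=2: reaches L-position 0 → W
n=3: reaches L-position 1 → W
n=4: only reaches 2(W), which is W → L
n=5: reaches L-position 0 → W
n=6: reaches L-position 4 → W
n=7: reaches L-position 0 → W
n=8: reaches L-position 1 → W
n=9: reaches L-position 4 → W
n=10: only reaches 8(W), 5(W), 3(W), 2(W), all W → L
n=11: reaches L-position 4 → W
From 11, the L positions reachable in one move are: 4.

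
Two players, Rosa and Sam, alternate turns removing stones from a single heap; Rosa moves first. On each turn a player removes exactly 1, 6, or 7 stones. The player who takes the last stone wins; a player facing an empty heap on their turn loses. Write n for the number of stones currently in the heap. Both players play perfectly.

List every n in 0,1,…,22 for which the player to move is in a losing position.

0, 2, 4, 12, 14, 16

Build the W/L table. Terminal = L. A non-terminal position is W if it has a move to some L; otherwise it is L.
n=0: no move → L
n=1: can move to 0, which is L ⇒ W
n=2: the only move is to 1(W), a W ⇒ L
n=3: can move to 2, which is L ⇒ W
n=4: the only move is to 3(W), a W ⇒ L
n=5: can move to 4, which is L ⇒ W
n=6: can move to 0, which is L ⇒ W
n=7: can move to 0, which is L ⇒ W
n=8: can move to 2, which is L ⇒ W
n=9: can move to 2, which is L ⇒ W
n=10: can move to 4, which is L ⇒ W
n=11: can move to 4, which is L ⇒ W
n=12: moves to 11(W), 6(W), 5(W); every one is W ⇒ L
n=13: can move to 12, which is L ⇒ W
n=14: moves to 13(W), 8(W), 7(W); every one is W ⇒ L
n=15: can move to 14, which is L ⇒ W
n=16: moves to 15(W), 10(W), 9(W); every one is W ⇒ L
n=17: can move to 16, which is L ⇒ W
n=18: can move to 12, which is L ⇒ W
n=19: can move to 12, which is L ⇒ W
n=20: can move to 14, which is L ⇒ W
n=21: can move to 14, which is L ⇒ W
n=22: can move to 16, which is L ⇒ W
Reading off the rows marked L gives the requested list; there are 6 such values of n.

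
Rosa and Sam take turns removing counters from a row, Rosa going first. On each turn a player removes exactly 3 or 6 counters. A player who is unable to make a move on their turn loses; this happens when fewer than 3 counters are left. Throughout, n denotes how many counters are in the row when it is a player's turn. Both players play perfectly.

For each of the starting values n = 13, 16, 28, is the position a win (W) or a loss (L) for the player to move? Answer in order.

13: W, 16: W, 28: L

Build the W/L table. Terminal = L. A non-terminal position is W if it has a move to some L; otherwise it is L.
n=0: no move → L
n=1: no move → L
n=2: no move → L
n=3: can move to 0, which is L ⇒ W
n=4: can move to 1, which is L ⇒ W
n=5: can move to 2, which is L ⇒ W
n=6: can move to 0, which is L ⇒ W
n=7: can move to 1, which is L ⇒ W
n=8: can move to 2, which is L ⇒ W
n=9: moves to 6(W), 3(W); every one is W ⇒ L
n=10: moves to 7(W), 4(W); every one is W ⇒ L
n=11: moves to 8(W), 5(W); every one is W ⇒ L
n=12: can move to 9, which is L ⇒ W
n=13: can move to 10, which is L ⇒ W
n=14: can move to 11, which is L ⇒ W
n=15: can move to 9, which is L ⇒ W
n=16: can move to 10, which is L ⇒ W
n=17: can move to 11, which is L ⇒ W
n=18: moves to 15(W), 12(W); every one is W ⇒ L
n=19: moves to 16(W), 13(W); every one is W ⇒ L
n=20: moves to 17(W), 14(W); every one is W ⇒ L
n=21: can move to 18, which is L ⇒ W
n=22: can move to 19, which is L ⇒ W
n=23: can move to 20, which is L ⇒ W
n=24: can move to 18, which is L ⇒ W
n=25: can move to 19, which is L ⇒ W
n=26: can move to 20, which is L ⇒ W
n=27: moves to 24(W), 21(W); every one is W ⇒ L
n=28: moves to 25(W), 22(W); every one is W ⇒ L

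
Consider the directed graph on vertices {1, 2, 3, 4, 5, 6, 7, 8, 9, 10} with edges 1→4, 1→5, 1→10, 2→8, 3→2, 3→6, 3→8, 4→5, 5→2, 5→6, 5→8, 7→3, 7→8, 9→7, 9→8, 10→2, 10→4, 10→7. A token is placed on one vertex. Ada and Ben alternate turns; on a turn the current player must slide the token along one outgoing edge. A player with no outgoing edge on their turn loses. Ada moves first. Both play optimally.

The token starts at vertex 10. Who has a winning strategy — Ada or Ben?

Ada wins.

Build the W/L table. Terminal = L. A non-terminal position is W if it has a move to some L; otherwise it is L.
Every edge goes from a vertex to one that appears earlier in the order 8, 6, 2, 5, 3, 7, 4, 10, 9, 1, so processing vertices in that order labels each vertex after all of its successors.
8: no outgoing edge → L
6: no outgoing edge → L
2: can move to 8, which is L ⇒ W
5: can move to 6, which is L ⇒ W
3: can move to 6, which is L ⇒ W
7: can move to 8, which is L ⇒ W
4: the only move is to 5(W), a W ⇒ L
10: can move to 4, which is L ⇒ W
9: can move to 8, which is L ⇒ W
1: can move to 4, which is L ⇒ W
From 10 Ada can move to 4, reaching an L position.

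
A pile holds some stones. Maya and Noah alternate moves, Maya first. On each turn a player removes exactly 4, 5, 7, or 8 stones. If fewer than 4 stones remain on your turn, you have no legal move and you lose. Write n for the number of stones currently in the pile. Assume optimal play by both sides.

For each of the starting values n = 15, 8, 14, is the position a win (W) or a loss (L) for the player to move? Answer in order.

15: L, 8: W, 14: L

Label each position W (a win for the player to move) or L (a loss). A position with no legal move is L; any other position is W exactly when some move reaches an L, and L when every move reaches a W.
n=0: no move → L
n=1: no move → L
n=2: no move → L
n=3: no move → L
n=4: can move to 0, which is L ⇒ W
n=5: can move to 1, which is L ⇒ W
n=6: can move to 2, which is L ⇒ W
n=7: can move to 3, which is L ⇒ W
n=8: can move to 3, which is L ⇒ W
n=9: can move to 2, which is L ⇒ W
n=10: can move to 3, which is L ⇒ W
n=11: can move to 3, which is L ⇒ W
n=12: moves to 8(W), 7(W), 5(W), 4(W); every one is W ⇒ L
n=13: moves to 9(W), 8(W), 6(W), 5(W); every one is W ⇒ L
n=14: moves to 10(W), 9(W), 7(W), 6(W); every one is W ⇒ L
n=15: moves to 11(W), 10(W), 8(W), 7(W); every one is W ⇒ L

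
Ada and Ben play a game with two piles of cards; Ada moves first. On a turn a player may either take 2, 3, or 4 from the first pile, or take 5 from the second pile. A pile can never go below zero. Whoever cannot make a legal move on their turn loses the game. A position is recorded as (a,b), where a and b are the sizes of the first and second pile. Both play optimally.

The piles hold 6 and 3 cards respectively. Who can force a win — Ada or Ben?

Positions with no move are L. A position that does have a move is losing for the player to move precisely when every available move leads to a winning position for the opponent. Fill in the labels:
No move ever increases a pile, so every position that can arise here has a ≤ 6 and b ≤ 3; it is enough to label the cells with 0 ≤ a ≤ 6 and 0 ≤ b ≤ 3.
Every move lowers a or b (never raises either), so fill the grid row by row in increasing a, and left to right within a row: each cell's successors are then already labelled.
      b=0  b=1  b=2  b=3
a=0:    L    L    L    L
a=1:    L    L    L    L
a=2:    W    W    W    W
a=3:    W    W    W    W
a=4:    W    W    W    W
a=5:    W    W    W    W
a=6:    L    L    L    L
Cells with no legal move (terminal, hence L): (0,0), (0,1), (0,2), (0,3), (1,0), (1,1), (1,2), (1,3).
The remaining L cells, each justified by listing all of its moves:
(6,0): moves to (4,0)(W), (3,0)(W), (2,0)(W); every one is W ⇒ L
(6,1): moves to (4,1)(W), (3,1)(W), (2,1)(W); every one is W ⇒ L
(6,2): moves to (4,2)(W), (3,2)(W), (2,2)(W); every one is W ⇒ L
(6,3): moves to (4,3)(W), (3,3)(W), (2,3)(W); every one is W ⇒ L
Every other cell has at least one move into one of the L cells above, so it is W.
Every move from (6,3) reaches a W position, so the mover loses.

Ben wins.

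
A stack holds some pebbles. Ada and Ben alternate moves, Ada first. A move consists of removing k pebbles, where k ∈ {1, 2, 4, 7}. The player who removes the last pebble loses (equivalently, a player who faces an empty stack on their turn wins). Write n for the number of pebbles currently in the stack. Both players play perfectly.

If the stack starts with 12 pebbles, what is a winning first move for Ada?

Use the standard recursion: the mover wins at a terminal position; elsewhere, the mover wins exactly when some move hands the opponent an L position.
n=0: no move; the opponent has just taken the last pebble and therefore loses → W
n=1: →0(W) only, which is W, so L
n=2: →1(L), so W
n=3: →1(L), so W
n=4: →3(W), 2(W), 0(W) — all W, so L
n=5: →4(L), so W
n=6: →4(L), so W
n=7: →6(W), 5(W), 3(W), 0(W) — all W, so L
n=8: →7(L), so W
n=9: →7(L), so W
n=10: →9(W), 8(W), 6(W), 3(W) — all W, so L
n=11: →10(L), so W
n=12: →10(L), so W
From 12, the L positions reachable in one move are: 10.

Remove 2, leaving 10.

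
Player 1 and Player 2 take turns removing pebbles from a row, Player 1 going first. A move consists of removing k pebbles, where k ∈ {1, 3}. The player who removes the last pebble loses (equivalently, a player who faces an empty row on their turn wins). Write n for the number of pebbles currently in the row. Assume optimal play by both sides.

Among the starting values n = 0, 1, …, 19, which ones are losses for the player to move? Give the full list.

Positions with no move are W. A position that does have a move is losing for the player to move precisely when every available move leads to a winning position for the opponent. Fill in the labels:
n=0: no move; the opponent has just taken the last pebble and therefore loses → W
n=1: only reaches 0(W), which is W → L
n=2: reaches L-position 1 → W
n=3: only reaches 2(W), 0(W), all W → L
n=4: reaches L-position 3 → W
n=5: only reaches 4(W), 2(W), all W → L
n=6: reaches L-position 5 → W
n=7: only reaches 6(W), 4(W), all W → L
n=8: reaches L-position 7 → W
n=9: only reaches 8(W), 6(W), all W → L
n=10: reaches L-position 9 → W
n=11: only reaches 10(W), 8(W), all W → L
n=12: reaches L-position 11 → W
n=13: only reaches 12(W), 10(W), all W → L
n=14: reaches L-position 13 → W
n=15: only reaches 14(W), 12(W), all W → L
n=16: reaches L-position 15 → W
n=17: only reaches 16(W), 14(W), all W → L
n=18: reaches L-position 17 → W
n=19: only reaches 18(W), 16(W), all W → L
The losing starting values of n are exactly the entries labelled L in this table (10 of them).

1, 3, 5, 7, 9, 11, 13, 15, 17, 19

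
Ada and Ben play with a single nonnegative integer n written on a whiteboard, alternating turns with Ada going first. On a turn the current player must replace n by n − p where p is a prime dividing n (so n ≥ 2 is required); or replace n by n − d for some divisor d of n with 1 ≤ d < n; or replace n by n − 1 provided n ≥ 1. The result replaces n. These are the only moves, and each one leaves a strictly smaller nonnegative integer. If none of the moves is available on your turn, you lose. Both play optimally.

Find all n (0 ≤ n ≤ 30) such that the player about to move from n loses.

0, 4, 9, 14, 20, 26

Label each position W (a win for the player to move) or L (a loss). A position with no legal move is L; any other position is W exactly when some move reaches an L, and L when every move reaches a W.
n=0: no move → L
n=1: reaches L-position 0 → W
n=2: reaches L-position 0 → W
n=3: reaches L-position 0 → W
n=4: only reaches 2(W), 3(W), all W → L
n=5: reaches L-position 0 → W
n=6: reaches L-position 4 → W
n=7: reaches L-position 0 → W
n=8: reaches L-position 4 → W
n=9: only reaches 6(W), 8(W), all W → L
n=10: reaches L-position 9 → W
n=11: reaches L-position 0 → W
n=12: reaches L-position 9 → W
n=13: reaches L-position 0 → W
n=14: only reaches 7(W), 12(W), 13(W), all W → L
n=15: reaches L-position 14 → W
n=16: reaches L-position 14 → W
n=17: reaches L-position 0 → W
n=18: reaches L-position 9 → W
n=19: reaches L-position 0 → W
n=20: only reaches 10(W), 15(W), 16(W), 18(W), 19(W), all W → L
n=21: reaches L-position 14 → W
n=22: reaches L-position 20 → W
n=23: reaches L-position 0 → W
n=24: reaches L-position 20 → W
n=25: reaches L-position 20 → W
n=26: only reaches 13(W), 24(W), 25(W), all W → L
n=27: reaches L-position 26 → W
n=28: reaches L-position 14 → W
n=29: reaches L-position 0 → W
n=30: reaches L-position 20 → W
The losing starting values of n are exactly the entries labelled L in this table (6 of them).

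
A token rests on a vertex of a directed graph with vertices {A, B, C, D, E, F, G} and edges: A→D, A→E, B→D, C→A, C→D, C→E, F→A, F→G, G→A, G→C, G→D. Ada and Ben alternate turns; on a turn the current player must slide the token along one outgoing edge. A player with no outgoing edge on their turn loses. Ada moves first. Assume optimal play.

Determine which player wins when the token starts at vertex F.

Work bottom-up. With no move the player to move loses. Otherwise the position is W if at least one move leads to an L position for the opponent, and L if every move leads to a W.
Every edge goes from a vertex to one that appears earlier in the order D, E, A, C, B, G, F, so processing vertices in that order labels each vertex after all of its successors.
D: no outgoing edge → L
E: no outgoing edge → L
A: reaches L-position E → W
C: reaches L-position E → W
B: reaches L-position D → W
G: reaches L-position D → W
F: only reaches G(W), A(W), all W → L
The starting position F is L: whatever Ada does, the opponent receives a W position.

Ben wins.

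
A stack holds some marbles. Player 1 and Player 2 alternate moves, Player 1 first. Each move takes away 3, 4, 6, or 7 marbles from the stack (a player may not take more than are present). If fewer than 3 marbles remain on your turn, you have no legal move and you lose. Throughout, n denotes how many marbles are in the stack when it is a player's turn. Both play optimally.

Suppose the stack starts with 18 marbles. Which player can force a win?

Positions with no move are L. A position that does have a move is losing for the player to move precisely when every available move leads to a winning position for the opponent. Fill in the labels:
n=0: no move → L
n=1: no move → L
n=2: no move → L
n=3: W (go to 0, an L position)
n=4: W (go to 1, an L position)
n=5: W (go to 2, an L position)
n=6: W (go to 2, an L position)
n=7: W (go to 1, an L position)
n=8: W (go to 2, an L position)
n=9: W (go to 2, an L position)
n=10: L (options 7(W), 6(W), 4(W), 3(W) are all W)
n=11: L (options 8(W), 7(W), 5(W), 4(W) are all W)
n=12: L (options 9(W), 8(W), 6(W), 5(W) are all W)
n=13: W (go to 10, an L position)
n=14: W (go to 11, an L position)
n=15: W (go to 12, an L position)
n=16: W (go to 12, an L position)
n=17: W (go to 11, an L position)
n=18: W (go to 12, an L position)
From 18 Player 1 can remove 6, leaving 12, reaching an L position.

Player 1 wins.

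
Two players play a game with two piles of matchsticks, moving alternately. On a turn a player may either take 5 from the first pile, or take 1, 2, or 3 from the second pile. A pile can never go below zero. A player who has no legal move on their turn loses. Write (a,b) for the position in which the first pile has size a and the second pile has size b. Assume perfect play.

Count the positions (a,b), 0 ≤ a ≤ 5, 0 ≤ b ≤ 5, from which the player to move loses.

12

Compute win/loss labels from the base case upward. A position with no move is L. Any other position is W if it can reach an L in one move, else L.
Every move lowers a or b (never raises either), so fill the grid row by row in increasing a, and left to right within a row: each cell's successors are then already labelled.
      b=0  b=1  b=2  b=3  b=4  b=5
a=0:    L    W    W    W    L    W
a=1:    L    W    W    W    L    W
a=2:    L    W    W    W    L    W
a=3:    L    W    W    W    L    W
a=4:    L    W    W    W    L    W
a=5:    W    L    W    W    W    L
Cells with no legal move (terminal, hence L): (0,0), (1,0), (2,0), (3,0), (4,0).
The remaining L cells, each justified by listing all of its moves:
(0,4): moves to (0,3)(W), (0,2)(W), (0,1)(W); every one is W ⇒ L
(1,4): moves to (1,3)(W), (1,2)(W), (1,1)(W); every one is W ⇒ L
(2,4): moves to (2,3)(W), (2,2)(W), (2,1)(W); every one is W ⇒ L
(3,4): moves to (3,3)(W), (3,2)(W), (3,1)(W); every one is W ⇒ L
(4,4): moves to (4,3)(W), (4,2)(W), (4,1)(W); every one is W ⇒ L
(5,1): moves to (0,1)(W), (5,0)(W); every one is W ⇒ L
(5,5): moves to (0,5)(W), (5,4)(W), (5,3)(W), (5,2)(W); every one is W ⇒ L
Every other cell has at least one move into one of the L cells above, so it is W.
L cells per row: a=0: 2, a=1: 2, a=2: 2, a=3: 2, a=4: 2, a=5: 2; total 12.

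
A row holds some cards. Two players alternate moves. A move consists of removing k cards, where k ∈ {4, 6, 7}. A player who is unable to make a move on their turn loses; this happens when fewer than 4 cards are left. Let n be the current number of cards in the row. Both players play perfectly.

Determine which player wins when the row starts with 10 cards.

Classify positions by backward induction: terminal positions (no move available) are L. From any other position, the mover wins iff some move reaches an L.
n=0: no move → L
n=1: no move → L
n=2: no move → L
n=3: no move → L
n=4: →0(L), so W
n=5: →1(L), so W
n=6: →2(L), so W
n=7: →3(L), so W
n=8: →2(L), so W
n=9: →3(L), so W
n=10: →3(L), so W
The starting position 10 is W: the player to move should remove 7, leaving 3, handing over an L position.

The first player wins.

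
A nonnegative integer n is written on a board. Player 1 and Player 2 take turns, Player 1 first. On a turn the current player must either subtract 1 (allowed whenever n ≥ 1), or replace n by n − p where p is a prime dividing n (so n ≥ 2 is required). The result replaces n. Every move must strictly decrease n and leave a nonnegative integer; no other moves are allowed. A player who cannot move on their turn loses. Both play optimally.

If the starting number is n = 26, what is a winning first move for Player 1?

Label each position W (a win for the player to move) or L (a loss). A position with no legal move is L; any other position is W exactly when some move reaches an L, and L when every move reaches a W.
n=0: no move → L
n=1: can move to 0, which is L ⇒ W
n=2: can move to 0, which is L ⇒ W
n=3: can move to 0, which is L ⇒ W
n=4: moves to 2(W), 3(W); every one is W ⇒ L
n=5: can move to 0, which is L ⇒ W
n=6: can move to 4, which is L ⇒ W
n=7: can move to 0, which is L ⇒ W
n=8: moves to 6(W), 7(W); every one is W ⇒ L
n=9: can move to 8, which is L ⇒ W
n=10: can move to 8, which is L ⇒ W
n=11: can move to 0, which is L ⇒ W
n=12: moves to 9(W), 10(W), 11(W); every one is W ⇒ L
n=13: can move to 0, which is L ⇒ W
n=14: can move to 12, which is L ⇒ W
n=15: can move to 12, which is L ⇒ W
n=16: moves to 14(W), 15(W); every one is W ⇒ L
n=17: can move to 0, which is L ⇒ W
n=18: can move to 16, which is L ⇒ W
n=19: can move to 0, which is L ⇒ W
n=20: moves to 15(W), 18(W), 19(W); every one is W ⇒ L
n=21: can move to 20, which is L ⇒ W
n=22: can move to 20, which is L ⇒ W
n=23: can move to 0, which is L ⇒ W
n=24: moves to 21(W), 22(W), 23(W); every one is W ⇒ L
n=25: can move to 20, which is L ⇒ W
n=26: can move to 24, which is L ⇒ W
From 26, the L positions reachable in one move are: 24.

Move to 24.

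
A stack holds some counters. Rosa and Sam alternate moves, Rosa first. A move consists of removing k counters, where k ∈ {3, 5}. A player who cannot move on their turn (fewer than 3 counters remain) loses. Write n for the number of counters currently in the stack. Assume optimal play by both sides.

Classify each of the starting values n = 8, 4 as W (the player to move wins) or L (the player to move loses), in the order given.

Compute win/loss labels from the base case upward. A position with no move is L. Any other position is W if it can reach an L in one move, else L.
n=0: no move → L
n=1: no move → L
n=2: no move → L
n=3: W (go to 0, an L position)
n=4: W (go to 1, an L position)
n=5: W (go to 2, an L position)
n=6: W (go to 1, an L position)
n=7: W (go to 2, an L position)
n=8: L (options 5(W), 3(W) are all W)

8: L, 4: W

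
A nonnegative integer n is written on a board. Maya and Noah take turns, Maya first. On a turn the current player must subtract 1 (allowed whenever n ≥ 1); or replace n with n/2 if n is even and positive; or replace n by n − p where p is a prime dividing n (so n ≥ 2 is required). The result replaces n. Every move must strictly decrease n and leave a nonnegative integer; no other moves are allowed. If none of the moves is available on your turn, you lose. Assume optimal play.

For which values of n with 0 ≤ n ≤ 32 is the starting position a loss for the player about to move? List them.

Work bottom-up. With no move the player to move loses. Otherwise the position is W if at least one move leads to an L position for the opponent, and L if every move leads to a W.
n=0: no move → L
n=1: W (go to 0, an L position)
n=2: W (go to 0, an L position)
n=3: W (go to 0, an L position)
n=4: L (options 2(W), 3(W) are all W)
n=5: W (go to 0, an L position)
n=6: W (go to 4, an L position)
n=7: W (go to 0, an L position)
n=8: W (go to 4, an L position)
n=9: L (options 6(W), 8(W) are all W)
n=10: W (go to 9, an L position)
n=11: W (go to 0, an L position)
n=12: W (go to 9, an L position)
n=13: W (go to 0, an L position)
n=14: L (options 7(W), 12(W), 13(W) are all W)
n=15: W (go to 14, an L position)
n=16: W (go to 14, an L position)
n=17: W (go to 0, an L position)
n=18: W (go to 9, an L position)
n=19: W (go to 0, an L position)
n=20: L (options 10(W), 15(W), 18(W), 19(W) are all W)
n=21: W (go to 14, an L position)
n=22: W (go to 20, an L position)
n=23: W (go to 0, an L position)
n=24: L (options 12(W), 21(W), 22(W), 23(W) are all W)
n=25: W (go to 20, an L position)
n=26: W (go to 24, an L position)
n=27: W (go to 24, an L position)
n=28: W (go to 14, an L position)
n=29: W (go to 0, an L position)
n=30: L (options 15(W), 25(W), 27(W), 28(W), 29(W) are all W)
n=31: W (go to 0, an L position)
n=32: W (go to 30, an L position)
The losing starting values of n are exactly the entries labelled L in this table (7 of them).

0, 4, 9, 14, 20, 24, 30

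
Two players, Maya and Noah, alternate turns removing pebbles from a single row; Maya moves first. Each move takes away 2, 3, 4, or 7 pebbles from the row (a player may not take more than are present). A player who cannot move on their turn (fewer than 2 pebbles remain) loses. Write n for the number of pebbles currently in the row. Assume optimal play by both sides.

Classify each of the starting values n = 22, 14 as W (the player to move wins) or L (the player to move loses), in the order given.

Build the W/L table. Terminal = L. A non-terminal position is W if it has a move to some L; otherwise it is L.
n=0: no move → L
n=1: no move → L
n=2: →0(L), so W
n=3: →1(L), so W
n=4: →1(L), so W
n=5: →1(L), so W
n=6: →4(W), 3(W), 2(W) — all W, so L
n=7: →0(L), so W
n=8: →6(L), so W
n=9: →6(L), so W
n=10: →6(L), so W
n=11: →9(W), 8(W), 7(W), 4(W) — all W, so L
n=12: →10(W), 9(W), 8(W), 5(W) — all W, so L
n=13: →11(L), so W
n=14: →12(L), so W
n=15: →12(L), so W
n=16: →12(L), so W
n=17: →15(W), 14(W), 13(W), 10(W) — all W, so L
n=18: →11(L), so W
n=19: →17(L), so W
n=20: →17(L), so W
n=21: →17(L), so W
n=22: →20(W), 19(W), 18(W), 15(W) — all W, so L

22: L, 14: W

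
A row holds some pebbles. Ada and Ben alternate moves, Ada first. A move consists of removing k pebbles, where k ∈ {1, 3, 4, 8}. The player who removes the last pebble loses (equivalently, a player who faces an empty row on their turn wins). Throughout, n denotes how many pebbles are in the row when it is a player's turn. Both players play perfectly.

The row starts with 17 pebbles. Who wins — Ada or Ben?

Positions with no move are W. A position that does have a move is losing for the player to move precisely when every available move leads to a winning position for the opponent. Fill in the labels:
n=0: no move; the opponent has just taken the last pebble and therefore loses → W
n=1: →0(W) only, which is W, so L
n=2: →1(L), so W
n=3: →2(W), 0(W) — all W, so L
n=4: →3(L), so W
n=5: →1(L), so W
n=6: →3(L), so W
n=7: →3(L), so W
n=8: →7(W), 5(W), 4(W), 0(W) — all W, so L
n=9: →8(L), so W
n=10: →9(W), 7(W), 6(W), 2(W) — all W, so L
n=11: →10(L), so W
n=12: →8(L), so W
n=13: →10(L), so W
n=14: →10(L), so W
n=15: →14(W), 12(W), 11(W), 7(W) — all W, so L
n=16: →15(L), so W
n=17: →16(W), 14(W), 13(W), 9(W) — all W, so L
Every move from 17 reaches a W position, so the mover loses.

Ben wins.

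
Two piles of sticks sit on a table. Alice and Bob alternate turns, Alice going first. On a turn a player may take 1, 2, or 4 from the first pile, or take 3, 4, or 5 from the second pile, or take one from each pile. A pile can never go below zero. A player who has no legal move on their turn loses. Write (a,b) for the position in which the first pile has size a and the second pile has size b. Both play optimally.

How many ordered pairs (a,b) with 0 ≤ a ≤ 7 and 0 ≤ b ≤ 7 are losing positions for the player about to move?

Build the W/L table. Terminal = L. A non-terminal position is W if it has a move to some L; otherwise it is L.
Every move lowers a or b (never raises either), so fill the grid row by row in increasing a, and left to right within a row: each cell's successors are then already labelled.
      b=0  b=1  b=2  b=3  b=4  b=5  b=6  b=7
a=0:    L    L    L    W    W    W    W    W
a=1:    W    W    W    W    L    L    L    W
a=2:    W    W    W    L    W    W    W    W
a=3:    L    L    L    W    W    W    W    W
a=4:    W    W    W    W    L    L    L    W
a=5:    W    W    W    L    W    W    W    W
a=6:    L    L    L    W    W    W    W    W
a=7:    W    W    W    W    L    L    L    W
Cells with no legal move (terminal, hence L): (0,0), (0,1), (0,2).
The remaining L cells, each justified by listing all of its moves:
(1,4): →(0,4)(W), (1,1)(W), (1,0)(W), (0,3)(W) — all W, so L
(1,5): →(0,5)(W), (1,2)(W), (1,1)(W), (1,0)(W), (0,4)(W) — all W, so L
(1,6): →(0,6)(W), (1,3)(W), (1,2)(W), (1,1)(W), (0,5)(W) — all W, so L
(2,3): →(1,3)(W), (0,3)(W), (2,0)(W), (1,2)(W) — all W, so L
(3,0): →(2,0)(W), (1,0)(W) — all W, so L
(3,1): →(2,1)(W), (1,1)(W), (2,0)(W) — all W, so L
(3,2): →(2,2)(W), (1,2)(W), (2,1)(W) — all W, so L
(4,4): →(3,4)(W), (2,4)(W), (0,4)(W), (4,1)(W), (4,0)(W), (3,3)(W) — all W, so L
(4,5): →(3,5)(W), (2,5)(W), (0,5)(W), (4,2)(W), (4,1)(W), (4,0)(W), (3,4)(W) — all W, so L
(4,6): →(3,6)(W), (2,6)(W), (0,6)(W), (4,3)(W), (4,2)(W), (4,1)(W), (3,5)(W) — all W, so L
(5,3): →(4,3)(W), (3,3)(W), (1,3)(W), (5,0)(W), (4,2)(W) — all W, so L
(6,0): →(5,0)(W), (4,0)(W), (2,0)(W) — all W, so L
(6,1): →(5,1)(W), (4,1)(W), (2,1)(W), (5,0)(W) — all W, so L
(6,2): →(5,2)(W), (4,2)(W), (2,2)(W), (5,1)(W) — all W, so L
(7,4): →(6,4)(W), (5,4)(W), (3,4)(W), (7,1)(W), (7,0)(W), (6,3)(W) — all W, so L
(7,5): →(6,5)(W), (5,5)(W), (3,5)(W), (7,2)(W), (7,1)(W), (7,0)(W), (6,4)(W) — all W, so L
(7,6): →(6,6)(W), (5,6)(W), (3,6)(W), (7,3)(W), (7,2)(W), (7,1)(W), (6,5)(W) — all W, so L
Every other cell has at least one move into one of the L cells above, so it is W.
L cells per row: a=0: 3, a=1: 3, a=2: 1, a=3: 3, a=4: 3, a=5: 1, a=6: 3, a=7: 3; total 20.

20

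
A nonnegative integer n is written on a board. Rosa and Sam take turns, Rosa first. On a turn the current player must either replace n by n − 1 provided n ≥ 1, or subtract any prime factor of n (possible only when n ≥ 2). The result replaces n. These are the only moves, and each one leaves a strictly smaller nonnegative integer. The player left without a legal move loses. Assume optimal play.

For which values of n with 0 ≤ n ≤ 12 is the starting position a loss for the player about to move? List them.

0, 4, 8, 12

Compute win/loss labels from the base case upward. A position with no move is L. Any other position is W if it can reach an L in one move, else L.
n=0: no move → L
n=1: reaches L-position 0 → W
n=2: reaches L-position 0 → W
n=3: reaches L-position 0 → W
n=4: only reaches 2(W), 3(W), all W → L
n=5: reaches L-position 0 → W
n=6: reaches L-position 4 → W
n=7: reaches L-position 0 → W
n=8: only reaches 6(W), 7(W), all W → L
n=9: reaches L-position 8 → W
n=10: reaches L-position 8 → W
n=11: reaches L-position 0 → W
n=12: only reaches 9(W), 10(W), 11(W), all W → L
The losing starting values of n are exactly the entries labelled L in this table (4 of them).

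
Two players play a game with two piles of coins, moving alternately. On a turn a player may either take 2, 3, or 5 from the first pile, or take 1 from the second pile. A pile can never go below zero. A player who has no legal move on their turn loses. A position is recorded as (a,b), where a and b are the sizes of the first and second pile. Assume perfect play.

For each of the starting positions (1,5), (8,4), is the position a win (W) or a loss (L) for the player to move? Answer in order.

(1,5): W, (8,4): L

Use the standard recursion: the mover loses at a terminal position; elsewhere, the mover wins exactly when some move hands the opponent an L position.
No move ever increases a pile, so every position that can arise here has a ≤ 8 and b ≤ 5; it is enough to label the cells with 0 ≤ a ≤ 8 and 0 ≤ b ≤ 5.
Every move lowers a or b (never raises either), so fill the grid row by row in increasing a, and left to right within a row: each cell's successors are then already labelled.
      b=0  b=1  b=2  b=3  b=4  b=5
a=0:    L    W    L    W    L    W
a=1:    L    W    L    W    L    W
a=2:    W    L    W    L    W    L
a=3:    W    L    W    L    W    L
a=4:    W    W    W    W    W    W
a=5:    W    W    W    W    W    W
a=6:    W    W    W    W    W    W
a=7:    L    W    L    W    L    W
a=8:    L    W    L    W    L    W
Cells with no legal move (terminal, hence L): (0,0), (1,0).
The remaining L cells, each justified by listing all of its moves:
(0,2): →(0,1)(W) only, which is W, so L
(0,4): →(0,3)(W) only, which is W, so L
(1,2): →(1,1)(W) only, which is W, so L
(1,4): →(1,3)(W) only, which is W, so L
(2,1): →(0,1)(W), (2,0)(W) — all W, so L
(2,3): →(0,3)(W), (2,2)(W) — all W, so L
(2,5): →(0,5)(W), (2,4)(W) — all W, so L
(3,1): →(1,1)(W), (0,1)(W), (3,0)(W) — all W, so L
(3,3): →(1,3)(W), (0,3)(W), (3,2)(W) — all W, so L
(3,5): →(1,5)(W), (0,5)(W), (3,4)(W) — all W, so L
(7,0): →(5,0)(W), (4,0)(W), (2,0)(W) — all W, so L
(7,2): →(5,2)(W), (4,2)(W), (2,2)(W), (7,1)(W) — all W, so L
(7,4): →(5,4)(W), (4,4)(W), (2,4)(W), (7,3)(W) — all W, so L
(8,0): →(6,0)(W), (5,0)(W), (3,0)(W) — all W, so L
(8,2): →(6,2)(W), (5,2)(W), (3,2)(W), (8,1)(W) — all W, so L
(8,4): →(6,4)(W), (5,4)(W), (3,4)(W), (8,3)(W) — all W, so L
Every other cell has at least one move into one of the L cells above, so it is W.
(1,5): the move to (1,4) reaches an L cell, so W
(8,4): one of the L cells justified above, so L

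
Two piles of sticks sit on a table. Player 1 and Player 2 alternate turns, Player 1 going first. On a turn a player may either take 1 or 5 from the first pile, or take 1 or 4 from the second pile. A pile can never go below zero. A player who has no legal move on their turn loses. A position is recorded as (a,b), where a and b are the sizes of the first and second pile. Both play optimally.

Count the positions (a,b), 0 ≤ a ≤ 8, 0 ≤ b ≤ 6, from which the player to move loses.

Build the W/L table. Terminal = L. A non-terminal position is W if it has a move to some L; otherwise it is L.
Every move lowers a or b (never raises either), so fill the grid row by row in increasing a, and left to right within a row: each cell's successors are then already labelled.
      b=0  b=1  b=2  b=3  b=4  b=5  b=6
a=0:    L    W    L    W    W    L    W
a=1:    W    L    W    L    W    W    L
a=2:    L    W    L    W    W    L    W
a=3:    W    L    W    L    W    W    L
a=4:    L    W    L    W    W    L    W
a=5:    W    L    W    L    W    W    L
a=6:    L    W    L    W    W    L    W
a=7:    W    L    W    L    W    W    L
a=8:    L    W    L    W    W    L    W
Cells with no legal move (terminal, hence L): (0,0).
The remaining L cells, each justified by listing all of its moves:
(0,2): L (sole option (0,1)(W) is W)
(0,5): L (options (0,4)(W), (0,1)(W) are all W)
(1,1): L (options (0,1)(W), (1,0)(W) are all W)
(1,3): L (options (0,3)(W), (1,2)(W) are all W)
(1,6): L (options (0,6)(W), (1,5)(W), (1,2)(W) are all W)
(2,0): L (sole option (1,0)(W) is W)
(2,2): L (options (1,2)(W), (2,1)(W) are all W)
(2,5): L (options (1,5)(W), (2,4)(W), (2,1)(W) are all W)
(3,1): L (options (2,1)(W), (3,0)(W) are all W)
(3,3): L (options (2,3)(W), (3,2)(W) are all W)
(3,6): L (options (2,6)(W), (3,5)(W), (3,2)(W) are all W)
(4,0): L (sole option (3,0)(W) is W)
(4,2): L (options (3,2)(W), (4,1)(W) are all W)
(4,5): L (options (3,5)(W), (4,4)(W), (4,1)(W) are all W)
(5,1): L (options (4,1)(W), (0,1)(W), (5,0)(W) are all W)
(5,3): L (options (4,3)(W), (0,3)(W), (5,2)(W) are all W)
(5,6): L (options (4,6)(W), (0,6)(W), (5,5)(W), (5,2)(W) are all W)
(6,0): L (options (5,0)(W), (1,0)(W) are all W)
(6,2): L (options (5,2)(W), (1,2)(W), (6,1)(W) are all W)
(6,5): L (options (5,5)(W), (1,5)(W), (6,4)(W), (6,1)(W) are all W)
(7,1): L (options (6,1)(W), (2,1)(W), (7,0)(W) are all W)
(7,3): L (options (6,3)(W), (2,3)(W), (7,2)(W) are all W)
(7,6): L (options (6,6)(W), (2,6)(W), (7,5)(W), (7,2)(W) are all W)
(8,0): L (options (7,0)(W), (3,0)(W) are all W)
(8,2): L (options (7,2)(W), (3,2)(W), (8,1)(W) are all W)
(8,5): L (options (7,5)(W), (3,5)(W), (8,4)(W), (8,1)(W) are all W)
Every other cell has at least one move into one of the L cells above, so it is W.
L cells per row: a=0: 3, a=1: 3, a=2: 3, a=3: 3, a=4: 3, a=5: 3, a=6: 3, a=7: 3, a=8: 3; total 27.

27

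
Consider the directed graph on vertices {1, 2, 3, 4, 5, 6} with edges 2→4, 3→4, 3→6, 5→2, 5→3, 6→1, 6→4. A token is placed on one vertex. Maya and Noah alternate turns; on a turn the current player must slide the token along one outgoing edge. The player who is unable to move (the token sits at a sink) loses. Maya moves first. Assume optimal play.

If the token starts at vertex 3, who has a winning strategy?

Classify positions by backward induction: terminal positions (no move available) are L. From any other position, the mover wins iff some move reaches an L.
Every edge goes from a vertex to one that appears earlier in the order 4, 1, 6, 3, 2, 5, so processing vertices in that order labels each vertex after all of its successors.
4: no outgoing edge → L
1: no outgoing edge → L
6: reaches L-position 1 → W
3: reaches L-position 4 → W
2: reaches L-position 4 → W
5: only reaches 2(W), 3(W), all W → L
The starting position 3 is W: Maya should move to 4, handing over an L position.

Maya wins.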